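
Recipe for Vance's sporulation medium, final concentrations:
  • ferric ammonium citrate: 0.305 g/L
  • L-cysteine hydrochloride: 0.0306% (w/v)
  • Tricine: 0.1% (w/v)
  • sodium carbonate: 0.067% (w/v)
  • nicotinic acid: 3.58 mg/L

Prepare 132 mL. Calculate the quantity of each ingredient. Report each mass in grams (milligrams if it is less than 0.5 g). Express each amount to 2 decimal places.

Scale factor relative to 1 L: 0.132.
ferric ammonium citrate: 0.305 g/L × 0.132 L = 0.04026 g = 40.26 mg
L-cysteine hydrochloride: 0.0306 g per 100 mL × 132 mL ÷ 100 = 0.040392 g = 40.39 mg
Tricine: 0.1 g per 100 mL × 132 mL ÷ 100 = 0.132 g = 132.00 mg
sodium carbonate: 0.067 g per 100 mL × 132 mL ÷ 100 = 0.08844 g = 88.44 mg
nicotinic acid: 3.58 mg/L × 0.132 L = 0.47 mg

ferric ammonium citrate 40.26 mg; L-cysteine hydrochloride 40.39 mg; Tricine 132.00 mg; sodium carbonate 88.44 mg; nicotinic acid 0.47 mg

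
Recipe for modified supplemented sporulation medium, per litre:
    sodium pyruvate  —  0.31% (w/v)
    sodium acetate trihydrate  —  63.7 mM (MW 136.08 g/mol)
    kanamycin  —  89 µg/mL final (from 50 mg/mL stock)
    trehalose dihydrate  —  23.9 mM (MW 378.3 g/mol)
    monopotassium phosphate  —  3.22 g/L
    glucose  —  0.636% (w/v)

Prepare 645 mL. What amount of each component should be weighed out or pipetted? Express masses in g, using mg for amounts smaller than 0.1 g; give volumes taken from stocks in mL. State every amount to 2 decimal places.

sodium pyruvate 2.00 g; sodium acetate trihydrate 5.59 g; kanamycin 1.15 mL; trehalose dihydrate 5.83 g; monopotassium phosphate 2.08 g; glucose 4.10 g

Target volume = 645 mL = 0.645 L.
sodium pyruvate: 0.31% w/v = 3.1 g/L → 3.1 × 0.645 L = 2.00 g
sodium acetate trihydrate: 63.7 mmol/L × 136.08 g/mol × 0.645 L ÷ 1000 = 5.59 g
kanamycin: C1V1 = C2V2 → 89 µg/mL × 645 mL ÷ 50000 µg/mL = 1.15 mL
trehalose dihydrate: 23.9 mmol/L × 378.3 g/mol × 0.645 L ÷ 1000 = 5.83 g
monopotassium phosphate: 3.22 g/L × 0.645 L = 2.08 g
glucose: 0.636% w/v = 6.36 g/L → 6.36 × 0.645 L = 4.10 g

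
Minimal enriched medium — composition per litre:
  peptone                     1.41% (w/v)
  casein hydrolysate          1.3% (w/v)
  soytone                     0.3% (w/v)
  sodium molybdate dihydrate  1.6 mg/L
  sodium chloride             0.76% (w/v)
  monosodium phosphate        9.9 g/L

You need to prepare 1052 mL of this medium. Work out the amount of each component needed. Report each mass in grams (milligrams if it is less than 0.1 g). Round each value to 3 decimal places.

Working volume: 1052 mL = 1.052 L.
peptone: 1.41% w/v = 14.1 g/L → 14.1 × 1.052 L = 14.833 g
casein hydrolysate: 1.3 g per 100 mL × 1052 mL ÷ 100 = 13.676 g
soytone: 0.3% w/v = 3 g/L → 3 × 1.052 L = 3.156 g
sodium molybdate dihydrate: 1.6 mg/L × 1.052 L = 1.683 mg
sodium chloride: 0.76% w/v = 7.6 g/L → 7.6 × 1.052 L = 7.995 g
monosodium phosphate: 9.9 g/L × 1.052 L = 10.415 g

peptone 14.833 g; casein hydrolysate 13.676 g; soytone 3.156 g; sodium molybdate dihydrate 1.683 mg; sodium chloride 7.995 g; monosodium phosphate 10.415 g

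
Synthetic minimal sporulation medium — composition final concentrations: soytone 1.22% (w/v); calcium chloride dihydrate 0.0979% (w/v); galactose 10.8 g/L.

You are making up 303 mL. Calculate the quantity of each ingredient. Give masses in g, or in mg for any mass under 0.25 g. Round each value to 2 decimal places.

soytone 3.70 g; calcium chloride dihydrate 0.30 g; galactose 3.27 g

Scale factor relative to 1 L: 0.303.
soytone: 1.22 g per 100 mL × 303 mL ÷ 100 = 3.70 g
calcium chloride dihydrate: 0.0979 g per 100 mL × 303 mL ÷ 100 = 0.30 g
galactose: 10.8 g/L × 0.303 L = 3.27 g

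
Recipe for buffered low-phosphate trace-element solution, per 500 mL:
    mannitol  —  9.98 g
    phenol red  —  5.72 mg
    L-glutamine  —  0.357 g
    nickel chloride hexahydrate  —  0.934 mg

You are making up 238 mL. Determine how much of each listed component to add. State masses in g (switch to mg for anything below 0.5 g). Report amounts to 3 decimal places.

mannitol 4.750 g; phenol red 2.723 mg; L-glutamine 169.932 mg; nickel chloride hexahydrate 0.445 mg

Ratio of target to recipe volume: 238 / 500 = 0.476.
mannitol: 9.98 g × (238 mL / 500 mL) = 4.750 g
phenol red: 5.72 mg × (238 mL / 500 mL) = 2.723 mg
L-glutamine: 0.357 g × (238 mL / 500 mL) = 0.169932 g = 169.932 mg
nickel chloride hexahydrate: 0.934 mg × (238 mL / 500 mL) = 0.445 mg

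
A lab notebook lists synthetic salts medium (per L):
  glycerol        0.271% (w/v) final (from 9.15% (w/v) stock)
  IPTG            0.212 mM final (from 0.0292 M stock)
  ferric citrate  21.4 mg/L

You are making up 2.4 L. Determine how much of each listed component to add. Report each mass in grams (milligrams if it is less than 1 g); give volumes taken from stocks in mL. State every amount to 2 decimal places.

Scale factor relative to 1 L: 2.4.
glycerol: dilute stock: 0.271% ÷ 9.15% × 2400 mL = 71.08 mL
IPTG: V = C2·V2/C1 = 0.212 mM × 2400 mL ÷ 29.2 mM = 17.42 mL
ferric citrate: 21.4 mg/L × 2.4 L = 51.36 mg

glycerol 71.08 mL; IPTG 17.42 mL; ferric citrate 51.36 mg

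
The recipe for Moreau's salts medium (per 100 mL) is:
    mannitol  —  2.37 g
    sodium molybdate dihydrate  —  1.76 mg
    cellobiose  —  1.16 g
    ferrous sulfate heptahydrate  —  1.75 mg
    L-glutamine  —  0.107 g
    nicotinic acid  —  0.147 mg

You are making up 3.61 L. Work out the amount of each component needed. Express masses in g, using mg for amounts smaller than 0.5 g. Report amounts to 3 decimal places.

Ratio of target to recipe volume: 3610 / 100 = 36.1.
mannitol: 2.37 g × (3610 mL / 100 mL) = 85.557 g
sodium molybdate dihydrate: 1.76 mg × (3610 mL / 100 mL) = 63.536 mg
cellobiose: 1.16 g × (3610 mL / 100 mL) = 41.876 g
ferrous sulfate heptahydrate: 1.75 mg × (3610 mL / 100 mL) = 63.175 mg
L-glutamine: 0.107 g × (3610 mL / 100 mL) = 3.863 g
nicotinic acid: 0.147 mg × (3610 mL / 100 mL) = 5.307 mg

mannitol 85.557 g; sodium molybdate dihydrate 63.536 mg; cellobiose 41.876 g; ferrous sulfate heptahydrate 63.175 mg; L-glutamine 3.863 g; nicotinic acid 5.307 mg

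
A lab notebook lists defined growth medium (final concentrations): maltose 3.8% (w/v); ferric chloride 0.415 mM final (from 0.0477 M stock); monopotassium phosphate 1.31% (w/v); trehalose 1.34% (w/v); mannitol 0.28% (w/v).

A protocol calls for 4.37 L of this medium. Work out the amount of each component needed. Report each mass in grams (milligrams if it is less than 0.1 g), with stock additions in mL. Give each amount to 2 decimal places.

Working volume: 4.37 L.
maltose: 3.8 g per 100 mL × 4370 mL ÷ 100 = 166.06 g
ferric chloride: dilute stock: 0.415 mM × 4370 mL ÷ 47.7 mM = 38.02 mL
monopotassium phosphate: 1.31 g per 100 mL × 4370 mL ÷ 100 = 57.25 g
trehalose: 1.34 g per 100 mL × 4370 mL ÷ 100 = 58.56 g
mannitol: 0.28 g per 100 mL × 4370 mL ÷ 100 = 12.24 g

maltose 166.06 g; ferric chloride 38.02 mL; monopotassium phosphate 57.25 g; trehalose 58.56 g; mannitol 12.24 g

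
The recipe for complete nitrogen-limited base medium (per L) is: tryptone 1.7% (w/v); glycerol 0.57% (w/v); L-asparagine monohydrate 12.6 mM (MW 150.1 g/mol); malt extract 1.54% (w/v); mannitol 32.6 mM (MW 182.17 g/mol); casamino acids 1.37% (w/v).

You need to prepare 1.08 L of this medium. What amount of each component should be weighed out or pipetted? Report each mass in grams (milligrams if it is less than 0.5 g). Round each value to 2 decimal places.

Working volume: 1.08 L.
tryptone: 1.7 g per 100 mL × 1080 mL ÷ 100 = 18.36 g
glycerol: 0.57 g per 100 mL × 1080 mL ÷ 100 = 6.16 g
L-asparagine monohydrate: 12.6 mmol/L × 150.1 g/mol × 1.08 L ÷ 1000 = 2.04 g
malt extract: 1.54% w/v = 15.4 g/L → 15.4 × 1.08 L = 16.63 g
mannitol: 32.6 mmol/L × 182.17 g/mol × 1.08 L ÷ 1000 = 6.41 g
casamino acids: 1.37 g per 100 mL × 1080 mL ÷ 100 = 14.80 g

tryptone 18.36 g; glycerol 6.16 g; L-asparagine monohydrate 2.04 g; malt extract 16.63 g; mannitol 6.41 g; casamino acids 14.80 g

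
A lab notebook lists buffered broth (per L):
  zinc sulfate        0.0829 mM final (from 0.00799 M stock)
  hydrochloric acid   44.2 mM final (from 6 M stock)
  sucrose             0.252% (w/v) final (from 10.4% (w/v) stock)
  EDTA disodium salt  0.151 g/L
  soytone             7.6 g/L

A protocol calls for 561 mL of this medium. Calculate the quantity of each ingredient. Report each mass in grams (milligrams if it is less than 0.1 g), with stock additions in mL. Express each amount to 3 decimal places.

zinc sulfate 5.821 mL; hydrochloric acid 4.133 mL; sucrose 13.593 mL; EDTA disodium salt 84.711 mg; soytone 4.264 g

Working volume: 561 mL = 0.561 L.
zinc sulfate: C1V1 = C2V2 → 0.0829 mM × 561 mL ÷ 7.99 mM = 5.821 mL
hydrochloric acid: V = C2·V2/C1 = 44.2 mM × 561 mL ÷ 6000 mM = 4.133 mL
sucrose: C1V1 = C2V2 → 0.252% ÷ 10.4% × 561 mL = 13.593 mL
EDTA disodium salt: 0.151 g/L × 0.561 L = 0.084711 g = 84.711 mg
soytone: 7.6 g/L × 0.561 L = 4.264 g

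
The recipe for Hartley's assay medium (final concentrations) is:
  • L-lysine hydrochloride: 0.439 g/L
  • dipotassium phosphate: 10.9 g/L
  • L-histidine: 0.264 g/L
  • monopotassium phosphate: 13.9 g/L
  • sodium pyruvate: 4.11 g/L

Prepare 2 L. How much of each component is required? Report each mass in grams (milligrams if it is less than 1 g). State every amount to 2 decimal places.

L-lysine hydrochloride 878.00 mg; dipotassium phosphate 21.80 g; L-histidine 528.00 mg; monopotassium phosphate 27.80 g; sodium pyruvate 8.22 g

Scale factor relative to 1 L: 2.
L-lysine hydrochloride: 0.439 g/L × 2 L = 0.878 g = 878.00 mg
dipotassium phosphate: 10.9 g/L × 2 L = 21.80 g
L-histidine: 0.264 g/L × 2 L = 0.528 g = 528.00 mg
monopotassium phosphate: 13.9 g/L × 2 L = 27.80 g
sodium pyruvate: 4.11 g/L × 2 L = 8.22 g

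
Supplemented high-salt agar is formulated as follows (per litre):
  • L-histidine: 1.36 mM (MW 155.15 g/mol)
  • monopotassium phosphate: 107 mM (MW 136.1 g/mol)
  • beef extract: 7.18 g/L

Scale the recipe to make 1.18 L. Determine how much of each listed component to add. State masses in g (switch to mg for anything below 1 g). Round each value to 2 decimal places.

L-histidine 248.98 mg; monopotassium phosphate 17.18 g; beef extract 8.47 g

Scale factor relative to 1 L: 1.18.
L-histidine: 1.36 mmol/L × 155.15 mg/mmol × 1.18 L = 248.98 mg
monopotassium phosphate: 107 mmol/L × 136.1 g/mol × 1.18 L ÷ 1000 = 17.18 g
beef extract: 7.18 g/L × 1.18 L = 8.47 g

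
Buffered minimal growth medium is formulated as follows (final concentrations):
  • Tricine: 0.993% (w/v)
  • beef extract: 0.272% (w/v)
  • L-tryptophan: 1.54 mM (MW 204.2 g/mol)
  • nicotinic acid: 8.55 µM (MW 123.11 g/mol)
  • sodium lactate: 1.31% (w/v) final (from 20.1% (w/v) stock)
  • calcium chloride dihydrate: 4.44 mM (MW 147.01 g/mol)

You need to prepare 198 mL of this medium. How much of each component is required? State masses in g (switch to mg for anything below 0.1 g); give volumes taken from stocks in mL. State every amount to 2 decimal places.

Tricine 1.97 g; beef extract 0.54 g; L-tryptophan 62.26 mg; nicotinic acid 0.21 mg; sodium lactate 12.90 mL; calcium chloride dihydrate 0.13 g

Working volume: 198 mL = 0.198 L.
Tricine: 0.993 g per 100 mL × 198 mL ÷ 100 = 1.97 g
beef extract: 0.272 g per 100 mL × 198 mL ÷ 100 = 0.54 g
L-tryptophan: 1.54 mmol/L × 204.2 mg/mmol × 0.198 L = 62.26 mg
nicotinic acid: 8.55 µmol/L × 123.11 g/mol × 0.198 L ÷ 1000 = 0.21 mg
sodium lactate: dilute stock: 1.31% ÷ 20.1% × 198 mL = 12.90 mL
calcium chloride dihydrate: 4.44 mmol/L × 147.01 g/mol × 0.198 L ÷ 1000 = 0.13 g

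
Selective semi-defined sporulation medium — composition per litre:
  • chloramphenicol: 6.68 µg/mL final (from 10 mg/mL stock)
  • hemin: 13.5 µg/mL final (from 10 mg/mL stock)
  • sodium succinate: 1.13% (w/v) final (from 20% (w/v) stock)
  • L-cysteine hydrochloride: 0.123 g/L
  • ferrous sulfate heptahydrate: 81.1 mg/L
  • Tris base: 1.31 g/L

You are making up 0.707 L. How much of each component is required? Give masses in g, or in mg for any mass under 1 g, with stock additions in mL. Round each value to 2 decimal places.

chloramphenicol 0.47 mL; hemin 0.95 mL; sodium succinate 39.95 mL; L-cysteine hydrochloride 86.96 mg; ferrous sulfate heptahydrate 57.34 mg; Tris base 926.17 mg

Working volume: 0.707 L.
chloramphenicol: dilute stock: 6.68 µg/mL × 707 mL ÷ 10000 µg/mL = 0.47 mL
hemin: V = C2·V2/C1 = 13.5 µg/mL × 707 mL ÷ 10000 µg/mL = 0.95 mL
sodium succinate: V = C2·V2/C1 = 1.13% ÷ 20% × 707 mL = 39.95 mL
L-cysteine hydrochloride: 0.123 g/L × 0.707 L = 0.086961 g = 86.96 mg
ferrous sulfate heptahydrate: 81.1 mg/L × 0.707 L = 57.34 mg
Tris base: 1.31 g/L × 0.707 L = 0.92617 g = 926.17 mg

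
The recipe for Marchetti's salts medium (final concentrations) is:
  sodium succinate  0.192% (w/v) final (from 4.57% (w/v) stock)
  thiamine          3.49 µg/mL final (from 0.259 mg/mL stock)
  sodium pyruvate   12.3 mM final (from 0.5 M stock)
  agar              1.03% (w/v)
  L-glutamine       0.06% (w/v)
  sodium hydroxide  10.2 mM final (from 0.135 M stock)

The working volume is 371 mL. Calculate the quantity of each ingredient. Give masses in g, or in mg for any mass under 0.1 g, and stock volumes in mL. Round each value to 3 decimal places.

Target volume = 371 mL = 0.371 L.
sodium succinate: C1V1 = C2V2 → 0.192% ÷ 4.57% × 371 mL = 15.587 mL
thiamine: C1V1 = C2V2 → 3.49 µg/mL × 371 mL ÷ 259 µg/mL = 4.999 mL
sodium pyruvate: dilute stock: 12.3 mM × 371 mL ÷ 500 mM = 9.127 mL
agar: 1.03 g per 100 mL × 371 mL ÷ 100 = 3.821 g
L-glutamine: 0.06 g per 100 mL × 371 mL ÷ 100 = 0.223 g
sodium hydroxide: C1V1 = C2V2 → 10.2 mM × 371 mL ÷ 135 mM = 28.031 mL

sodium succinate 15.587 mL; thiamine 4.999 mL; sodium pyruvate 9.127 mL; agar 3.821 g; L-glutamine 0.223 g; sodium hydroxide 28.031 mL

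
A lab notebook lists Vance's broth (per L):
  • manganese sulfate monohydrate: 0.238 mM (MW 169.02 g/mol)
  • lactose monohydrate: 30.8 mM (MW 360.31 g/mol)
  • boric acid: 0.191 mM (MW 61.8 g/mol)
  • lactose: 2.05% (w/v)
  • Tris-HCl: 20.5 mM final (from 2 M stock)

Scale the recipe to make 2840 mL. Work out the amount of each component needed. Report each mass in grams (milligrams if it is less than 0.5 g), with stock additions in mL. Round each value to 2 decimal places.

Target volume = 2840 mL = 2.84 L.
manganese sulfate monohydrate: 0.238 mmol/L × 169.02 mg/mmol × 2.84 L = 114.24 mg
lactose monohydrate: 30.8 mmol/L × 360.31 g/mol × 2.84 L ÷ 1000 = 31.52 g
boric acid: 0.191 mmol/L × 61.8 mg/mmol × 2.84 L = 33.52 mg
lactose: 2.05 g per 100 mL × 2840 mL ÷ 100 = 58.22 g
Tris-HCl: V = C2·V2/C1 = 20.5 mM × 2840 mL ÷ 2000 mM = 29.11 mL

manganese sulfate monohydrate 114.24 mg; lactose monohydrate 31.52 g; boric acid 33.52 mg; lactose 58.22 g; Tris-HCl 29.11 mL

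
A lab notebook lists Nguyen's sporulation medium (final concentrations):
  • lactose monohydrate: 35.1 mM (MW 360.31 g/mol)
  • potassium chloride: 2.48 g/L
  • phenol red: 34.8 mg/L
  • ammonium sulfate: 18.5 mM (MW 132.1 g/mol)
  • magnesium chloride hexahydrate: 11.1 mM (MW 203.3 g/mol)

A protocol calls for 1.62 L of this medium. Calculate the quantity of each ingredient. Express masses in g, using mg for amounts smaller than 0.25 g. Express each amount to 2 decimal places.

Working volume: 1.62 L.
lactose monohydrate: 35.1 mmol/L × 360.31 g/mol × 1.62 L ÷ 1000 = 20.49 g
potassium chloride: 2.48 g/L × 1.62 L = 4.02 g
phenol red: 34.8 mg/L × 1.62 L = 56.38 mg
ammonium sulfate: 18.5 mmol/L × 132.1 g/mol × 1.62 L ÷ 1000 = 3.96 g
magnesium chloride hexahydrate: 11.1 mmol/L × 203.3 g/mol × 1.62 L ÷ 1000 = 3.66 g

lactose monohydrate 20.49 g; potassium chloride 4.02 g; phenol red 56.38 mg; ammonium sulfate 3.96 g; magnesium chloride hexahydrate 3.66 g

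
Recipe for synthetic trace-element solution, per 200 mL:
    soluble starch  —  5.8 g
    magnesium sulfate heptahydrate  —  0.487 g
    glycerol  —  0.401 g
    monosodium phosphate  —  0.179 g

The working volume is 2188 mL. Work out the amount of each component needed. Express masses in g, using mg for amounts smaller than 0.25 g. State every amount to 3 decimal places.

soluble starch 63.452 g; magnesium sulfate heptahydrate 5.328 g; glycerol 4.387 g; monosodium phosphate 1.958 g

Ratio of target to recipe volume: 2188 / 200 = 10.94.
soluble starch: 5.8 g × (2188 mL / 200 mL) = 63.452 g
magnesium sulfate heptahydrate: 0.487 g × (2188 mL / 200 mL) = 5.328 g
glycerol: 0.401 g × (2188 mL / 200 mL) = 4.387 g
monosodium phosphate: 0.179 g × (2188 mL / 200 mL) = 1.958 g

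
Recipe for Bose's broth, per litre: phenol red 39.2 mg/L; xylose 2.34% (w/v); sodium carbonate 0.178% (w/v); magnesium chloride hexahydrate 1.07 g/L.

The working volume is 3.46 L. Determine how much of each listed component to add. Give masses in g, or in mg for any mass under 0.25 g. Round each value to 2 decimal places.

Working volume: 3.46 L.
phenol red: 39.2 mg/L × 3.46 L = 135.63 mg
xylose: 2.34 g per 100 mL × 3460 mL ÷ 100 = 80.96 g
sodium carbonate: 0.178% w/v = 1.78 g/L → 1.78 × 3.46 L = 6.16 g
magnesium chloride hexahydrate: 1.07 g/L × 3.46 L = 3.70 g

phenol red 135.63 mg; xylose 80.96 g; sodium carbonate 6.16 g; magnesium chloride hexahydrate 3.70 g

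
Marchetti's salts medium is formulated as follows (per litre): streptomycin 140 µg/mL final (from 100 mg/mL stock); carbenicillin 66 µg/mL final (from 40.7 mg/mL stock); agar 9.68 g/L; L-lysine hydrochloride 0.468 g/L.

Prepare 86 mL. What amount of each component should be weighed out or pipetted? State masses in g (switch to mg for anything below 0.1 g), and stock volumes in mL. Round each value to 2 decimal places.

streptomycin 0.12 mL; carbenicillin 0.14 mL; agar 0.83 g; L-lysine hydrochloride 40.25 mg

Scale factor relative to 1 L: 0.086.
streptomycin: dilute stock: 140 µg/mL × 86 mL ÷ 100000 µg/mL = 0.12 mL
carbenicillin: C1V1 = C2V2 → 66 µg/mL × 86 mL ÷ 40700 µg/mL = 0.14 mL
agar: 9.68 g/L × 0.086 L = 0.83 g
L-lysine hydrochloride: 0.468 g/L × 0.086 L = 0.040248 g = 40.25 mg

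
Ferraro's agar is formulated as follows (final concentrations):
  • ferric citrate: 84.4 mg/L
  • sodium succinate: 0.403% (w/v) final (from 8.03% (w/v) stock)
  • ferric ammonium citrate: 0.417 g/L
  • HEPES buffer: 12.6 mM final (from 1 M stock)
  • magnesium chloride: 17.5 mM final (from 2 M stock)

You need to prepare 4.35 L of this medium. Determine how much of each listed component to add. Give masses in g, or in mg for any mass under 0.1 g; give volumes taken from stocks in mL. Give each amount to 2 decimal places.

Working volume: 4.35 L.
ferric citrate: 84.4 mg/L × 4.35 L = 367.14 mg = 0.37 g
sodium succinate: dilute stock: 0.403% ÷ 8.03% × 4350 mL = 218.31 mL
ferric ammonium citrate: 0.417 g/L × 4.35 L = 1.81 g
HEPES buffer: V = C2·V2/C1 = 12.6 mM × 4350 mL ÷ 1000 mM = 54.81 mL
magnesium chloride: V = C2·V2/C1 = 17.5 mM × 4350 mL ÷ 2000 mM = 38.06 mL

ferric citrate 0.37 g; sodium succinate 218.31 mL; ferric ammonium citrate 1.81 g; HEPES buffer 54.81 mL; magnesium chloride 38.06 mL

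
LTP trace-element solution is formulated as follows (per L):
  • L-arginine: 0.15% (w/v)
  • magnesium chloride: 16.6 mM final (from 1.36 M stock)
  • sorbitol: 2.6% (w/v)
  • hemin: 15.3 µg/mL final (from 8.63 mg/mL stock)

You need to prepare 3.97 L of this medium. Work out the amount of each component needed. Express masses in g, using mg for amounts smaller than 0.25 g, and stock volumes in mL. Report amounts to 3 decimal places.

Scale factor relative to 1 L: 3.97.
L-arginine: 0.15 g per 100 mL × 3970 mL ÷ 100 = 5.955 g
magnesium chloride: C1V1 = C2V2 → 16.6 mM × 3970 mL ÷ 1360 mM = 48.457 mL
sorbitol: 2.6 g per 100 mL × 3970 mL ÷ 100 = 103.220 g
hemin: C1V1 = C2V2 → 15.3 µg/mL × 3970 mL ÷ 8630 µg/mL = 7.038 mL

L-arginine 5.955 g; magnesium chloride 48.457 mL; sorbitol 103.220 g; hemin 7.038 mL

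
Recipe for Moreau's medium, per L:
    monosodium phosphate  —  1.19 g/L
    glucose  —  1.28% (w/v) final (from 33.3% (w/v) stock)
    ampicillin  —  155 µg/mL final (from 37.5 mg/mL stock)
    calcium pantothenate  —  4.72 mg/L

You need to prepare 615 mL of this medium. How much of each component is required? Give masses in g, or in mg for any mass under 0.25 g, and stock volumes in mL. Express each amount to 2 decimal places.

Target volume = 615 mL = 0.615 L.
monosodium phosphate: 1.19 g/L × 0.615 L = 0.73 g
glucose: V = C2·V2/C1 = 1.28% ÷ 33.3% × 615 mL = 23.64 mL
ampicillin: dilute stock: 155 µg/mL × 615 mL ÷ 37500 µg/mL = 2.54 mL
calcium pantothenate: 4.72 mg/L × 0.615 L = 2.90 mg

monosodium phosphate 0.73 g; glucose 23.64 mL; ampicillin 2.54 mL; calcium pantothenate 2.90 mg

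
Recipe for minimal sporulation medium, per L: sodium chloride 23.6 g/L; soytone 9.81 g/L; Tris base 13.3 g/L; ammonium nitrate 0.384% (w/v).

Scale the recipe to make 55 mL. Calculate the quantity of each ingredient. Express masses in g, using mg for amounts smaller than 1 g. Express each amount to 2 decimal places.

Scale factor relative to 1 L: 0.055.
sodium chloride: 23.6 g/L × 0.055 L = 1.30 g
soytone: 9.81 g/L × 0.055 L = 0.53955 g = 539.55 mg
Tris base: 13.3 g/L × 0.055 L = 0.7315 g = 731.50 mg
ammonium nitrate: 0.384 g per 100 mL × 55 mL ÷ 100 = 0.2112 g = 211.20 mg

sodium chloride 1.30 g; soytone 539.55 mg; Tris base 731.50 mg; ammonium nitrate 211.20 mg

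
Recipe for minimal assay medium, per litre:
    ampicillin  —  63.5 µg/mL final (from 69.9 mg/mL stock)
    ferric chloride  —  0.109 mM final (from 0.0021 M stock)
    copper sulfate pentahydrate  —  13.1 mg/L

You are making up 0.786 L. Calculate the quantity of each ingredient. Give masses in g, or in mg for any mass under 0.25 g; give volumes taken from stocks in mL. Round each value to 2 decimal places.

Working volume: 0.786 L.
ampicillin: C1V1 = C2V2 → 63.5 µg/mL × 786 mL ÷ 69900 µg/mL = 0.71 mL
ferric chloride: C1V1 = C2V2 → 0.109 mM × 786 mL ÷ 2.1 mM = 40.80 mL
copper sulfate pentahydrate: 13.1 mg/L × 0.786 L = 10.30 mg

ampicillin 0.71 mL; ferric chloride 40.80 mL; copper sulfate pentahydrate 10.30 mg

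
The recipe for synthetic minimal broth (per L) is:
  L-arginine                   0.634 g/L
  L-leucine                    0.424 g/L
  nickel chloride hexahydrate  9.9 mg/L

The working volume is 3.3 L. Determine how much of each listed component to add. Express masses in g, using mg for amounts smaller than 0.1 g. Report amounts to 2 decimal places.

L-arginine 2.09 g; L-leucine 1.40 g; nickel chloride hexahydrate 32.67 mg

Scale factor relative to 1 L: 3.3.
L-arginine: 0.634 g/L × 3.3 L = 2.09 g
L-leucine: 0.424 g/L × 3.3 L = 1.40 g
nickel chloride hexahydrate: 9.9 mg/L × 3.3 L = 32.67 mg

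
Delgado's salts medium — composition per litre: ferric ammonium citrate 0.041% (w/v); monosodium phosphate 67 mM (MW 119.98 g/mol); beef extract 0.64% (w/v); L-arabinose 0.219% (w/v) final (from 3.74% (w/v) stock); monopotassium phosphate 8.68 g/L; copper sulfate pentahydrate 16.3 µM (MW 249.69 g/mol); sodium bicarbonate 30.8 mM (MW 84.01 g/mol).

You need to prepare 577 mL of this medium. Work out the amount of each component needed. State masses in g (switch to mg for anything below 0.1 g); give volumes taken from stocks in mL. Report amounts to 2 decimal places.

Target volume = 577 mL = 0.577 L.
ferric ammonium citrate: 0.041 g per 100 mL × 577 mL ÷ 100 = 0.24 g
monosodium phosphate: 67 mmol/L × 119.98 g/mol × 0.577 L ÷ 1000 = 4.64 g
beef extract: 0.64 g per 100 mL × 577 mL ÷ 100 = 3.69 g
L-arabinose: V = C2·V2/C1 = 0.219% ÷ 3.74% × 577 mL = 33.79 mL
monopotassium phosphate: 8.68 g/L × 0.577 L = 5.01 g
copper sulfate pentahydrate: 16.3 µmol/L × 249.69 g/mol × 0.577 L ÷ 1000 = 2.35 mg
sodium bicarbonate: 30.8 mmol/L × 84.01 g/mol × 0.577 L ÷ 1000 = 1.49 g

ferric ammonium citrate 0.24 g; monosodium phosphate 4.64 g; beef extract 3.69 g; L-arabinose 33.79 mL; monopotassium phosphate 5.01 g; copper sulfate pentahydrate 2.35 mg; sodium bicarbonate 1.49 g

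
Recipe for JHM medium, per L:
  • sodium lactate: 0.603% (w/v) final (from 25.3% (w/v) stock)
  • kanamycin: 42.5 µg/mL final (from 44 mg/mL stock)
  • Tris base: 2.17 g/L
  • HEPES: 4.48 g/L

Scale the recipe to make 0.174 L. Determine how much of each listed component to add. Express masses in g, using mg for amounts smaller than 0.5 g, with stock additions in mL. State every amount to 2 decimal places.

Scale factor relative to 1 L: 0.174.
sodium lactate: C1V1 = C2V2 → 0.603% ÷ 25.3% × 174 mL = 4.15 mL
kanamycin: V = C2·V2/C1 = 42.5 µg/mL × 174 mL ÷ 44000 µg/mL = 0.17 mL
Tris base: 2.17 g/L × 0.174 L = 0.37758 g = 377.58 mg
HEPES: 4.48 g/L × 0.174 L = 0.78 g

sodium lactate 4.15 mL; kanamycin 0.17 mL; Tris base 377.58 mg; HEPES 0.78 g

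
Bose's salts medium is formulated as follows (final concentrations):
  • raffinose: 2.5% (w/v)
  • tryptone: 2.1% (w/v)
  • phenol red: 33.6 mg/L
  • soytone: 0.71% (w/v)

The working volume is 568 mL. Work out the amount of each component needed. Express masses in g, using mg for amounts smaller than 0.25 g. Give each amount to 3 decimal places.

raffinose 14.200 g; tryptone 11.928 g; phenol red 19.085 mg; soytone 4.033 g

Target volume = 568 mL = 0.568 L.
raffinose: 2.5% w/v = 25 g/L → 25 × 0.568 L = 14.200 g
tryptone: 2.1 g per 100 mL × 568 mL ÷ 100 = 11.928 g
phenol red: 33.6 mg/L × 0.568 L = 19.085 mg
soytone: 0.71 g per 100 mL × 568 mL ÷ 100 = 4.033 g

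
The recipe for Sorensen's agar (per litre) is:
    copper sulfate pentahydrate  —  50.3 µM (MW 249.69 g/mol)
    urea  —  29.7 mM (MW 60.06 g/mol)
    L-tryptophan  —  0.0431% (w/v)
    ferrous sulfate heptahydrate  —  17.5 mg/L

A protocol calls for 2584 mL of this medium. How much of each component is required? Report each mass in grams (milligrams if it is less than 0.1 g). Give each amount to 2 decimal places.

Working volume: 2584 mL = 2.584 L.
copper sulfate pentahydrate: 50.3 µmol/L × 249.69 g/mol × 2.584 L ÷ 1000 = 32.45 mg
urea: 29.7 mmol/L × 60.06 g/mol × 2.584 L ÷ 1000 = 4.61 g
L-tryptophan: 0.0431% w/v = 0.431 g/L → 0.431 × 2.584 L = 1.11 g
ferrous sulfate heptahydrate: 17.5 mg/L × 2.584 L = 45.22 mg

copper sulfate pentahydrate 32.45 mg; urea 4.61 g; L-tryptophan 1.11 g; ferrous sulfate heptahydrate 45.22 mg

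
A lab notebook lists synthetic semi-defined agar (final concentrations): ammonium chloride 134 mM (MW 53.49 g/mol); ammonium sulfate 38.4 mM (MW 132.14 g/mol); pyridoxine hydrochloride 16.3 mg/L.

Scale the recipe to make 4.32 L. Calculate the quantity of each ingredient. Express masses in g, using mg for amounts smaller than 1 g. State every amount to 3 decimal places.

ammonium chloride 30.964 g; ammonium sulfate 21.920 g; pyridoxine hydrochloride 70.416 mg

Working volume: 4.32 L.
ammonium chloride: 134 mmol/L × 53.49 g/mol × 4.32 L ÷ 1000 = 30.964 g
ammonium sulfate: 38.4 mmol/L × 132.14 g/mol × 4.32 L ÷ 1000 = 21.920 g
pyridoxine hydrochloride: 16.3 mg/L × 4.32 L = 70.416 mg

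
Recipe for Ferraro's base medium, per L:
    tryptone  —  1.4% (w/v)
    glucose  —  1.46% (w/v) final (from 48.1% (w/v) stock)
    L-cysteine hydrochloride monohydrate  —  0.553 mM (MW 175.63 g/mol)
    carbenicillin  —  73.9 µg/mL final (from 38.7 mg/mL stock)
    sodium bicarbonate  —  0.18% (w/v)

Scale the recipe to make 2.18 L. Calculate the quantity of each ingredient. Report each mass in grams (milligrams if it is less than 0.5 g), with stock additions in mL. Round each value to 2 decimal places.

tryptone 30.52 g; glucose 66.17 mL; L-cysteine hydrochloride monohydrate 211.73 mg; carbenicillin 4.16 mL; sodium bicarbonate 3.92 g

Scale factor relative to 1 L: 2.18.
tryptone: 1.4 g per 100 mL × 2180 mL ÷ 100 = 30.52 g
glucose: V = C2·V2/C1 = 1.46% ÷ 48.1% × 2180 mL = 66.17 mL
L-cysteine hydrochloride monohydrate: 0.553 mmol/L × 175.63 mg/mmol × 2.18 L = 211.73 mg
carbenicillin: V = C2·V2/C1 = 73.9 µg/mL × 2180 mL ÷ 38700 µg/mL = 4.16 mL
sodium bicarbonate: 0.18 g per 100 mL × 2180 mL ÷ 100 = 3.92 g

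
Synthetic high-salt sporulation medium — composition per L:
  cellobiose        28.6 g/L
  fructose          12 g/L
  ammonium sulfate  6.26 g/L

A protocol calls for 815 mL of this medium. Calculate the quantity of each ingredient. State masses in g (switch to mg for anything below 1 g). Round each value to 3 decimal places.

Scale factor relative to 1 L: 0.815.
cellobiose: 28.6 g/L × 0.815 L = 23.309 g
fructose: 12 g/L × 0.815 L = 9.780 g
ammonium sulfate: 6.26 g/L × 0.815 L = 5.102 g

cellobiose 23.309 g; fructose 9.780 g; ammonium sulfate 5.102 g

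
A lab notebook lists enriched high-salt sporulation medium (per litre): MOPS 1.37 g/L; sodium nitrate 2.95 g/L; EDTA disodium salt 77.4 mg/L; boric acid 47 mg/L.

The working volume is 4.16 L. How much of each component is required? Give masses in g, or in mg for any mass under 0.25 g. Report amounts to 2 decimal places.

MOPS 5.70 g; sodium nitrate 12.27 g; EDTA disodium salt 0.32 g; boric acid 195.52 mg

Scale factor relative to 1 L: 4.16.
MOPS: 1.37 g/L × 4.16 L = 5.70 g
sodium nitrate: 2.95 g/L × 4.16 L = 12.27 g
EDTA disodium salt: 77.4 mg/L × 4.16 L = 321.984 mg = 0.32 g
boric acid: 47 mg/L × 4.16 L = 195.52 mg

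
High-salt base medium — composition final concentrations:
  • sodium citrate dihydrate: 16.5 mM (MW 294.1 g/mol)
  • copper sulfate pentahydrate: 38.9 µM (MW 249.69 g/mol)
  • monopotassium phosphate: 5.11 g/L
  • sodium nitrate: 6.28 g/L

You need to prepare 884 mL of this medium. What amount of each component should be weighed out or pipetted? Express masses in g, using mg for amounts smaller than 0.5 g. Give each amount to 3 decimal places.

sodium citrate dihydrate 4.290 g; copper sulfate pentahydrate 8.586 mg; monopotassium phosphate 4.517 g; sodium nitrate 5.552 g

Scale factor relative to 1 L: 0.884.
sodium citrate dihydrate: 16.5 mmol/L × 294.1 g/mol × 0.884 L ÷ 1000 = 4.290 g
copper sulfate pentahydrate: 38.9 µmol/L × 249.69 g/mol × 0.884 L ÷ 1000 = 8.586 mg
monopotassium phosphate: 5.11 g/L × 0.884 L = 4.517 g
sodium nitrate: 6.28 g/L × 0.884 L = 5.552 g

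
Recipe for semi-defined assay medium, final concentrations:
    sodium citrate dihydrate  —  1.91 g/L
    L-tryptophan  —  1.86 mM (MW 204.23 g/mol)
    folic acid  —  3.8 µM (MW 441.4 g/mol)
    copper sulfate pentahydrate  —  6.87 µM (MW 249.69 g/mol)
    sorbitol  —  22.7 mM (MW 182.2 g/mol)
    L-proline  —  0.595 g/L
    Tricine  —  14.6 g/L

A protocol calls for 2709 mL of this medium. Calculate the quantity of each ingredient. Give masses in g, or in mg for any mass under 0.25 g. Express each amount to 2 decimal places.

Target volume = 2709 mL = 2.709 L.
sodium citrate dihydrate: 1.91 g/L × 2.709 L = 5.17 g
L-tryptophan: 1.86 mmol/L × 204.23 g/mol × 2.709 L ÷ 1000 = 1.03 g
folic acid: 3.8 µmol/L × 441.4 g/mol × 2.709 L ÷ 1000 = 4.54 mg
copper sulfate pentahydrate: 6.87 µmol/L × 249.69 g/mol × 2.709 L ÷ 1000 = 4.65 mg
sorbitol: 22.7 mmol/L × 182.2 g/mol × 2.709 L ÷ 1000 = 11.20 g
L-proline: 0.595 g/L × 2.709 L = 1.61 g
Tricine: 14.6 g/L × 2.709 L = 39.55 g

sodium citrate dihydrate 5.17 g; L-tryptophan 1.03 g; folic acid 4.54 mg; copper sulfate pentahydrate 4.65 mg; sorbitol 11.20 g; L-proline 1.61 g; Tricine 39.55 g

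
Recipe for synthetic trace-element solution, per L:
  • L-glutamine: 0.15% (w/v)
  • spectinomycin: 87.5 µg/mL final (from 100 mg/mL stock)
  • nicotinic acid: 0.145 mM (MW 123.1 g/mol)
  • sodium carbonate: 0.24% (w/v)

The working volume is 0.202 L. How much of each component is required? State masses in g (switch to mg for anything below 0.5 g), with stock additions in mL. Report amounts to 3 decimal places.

Scale factor relative to 1 L: 0.202.
L-glutamine: 0.15% w/v = 1.5 g/L → 1.5 × 0.202 L = 0.303 g = 303.000 mg
spectinomycin: dilute stock: 87.5 µg/mL × 202 mL ÷ 100000 µg/mL = 0.177 mL
nicotinic acid: 0.145 mmol/L × 123.1 mg/mmol × 0.202 L = 3.606 mg
sodium carbonate: 0.24 g per 100 mL × 202 mL ÷ 100 = 0.4848 g = 484.800 mg

L-glutamine 303.000 mg; spectinomycin 0.177 mL; nicotinic acid 3.606 mg; sodium carbonate 484.800 mg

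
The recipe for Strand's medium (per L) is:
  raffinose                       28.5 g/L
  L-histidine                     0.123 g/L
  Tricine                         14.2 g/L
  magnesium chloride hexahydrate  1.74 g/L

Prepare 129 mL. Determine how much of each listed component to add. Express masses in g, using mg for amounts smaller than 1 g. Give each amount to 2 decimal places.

Target volume = 129 mL = 0.129 L.
raffinose: 28.5 g/L × 0.129 L = 3.68 g
L-histidine: 0.123 g/L × 0.129 L = 0.015867 g = 15.87 mg
Tricine: 14.2 g/L × 0.129 L = 1.83 g
magnesium chloride hexahydrate: 1.74 g/L × 0.129 L = 0.22446 g = 224.46 mg

raffinose 3.68 g; L-histidine 15.87 mg; Tricine 1.83 g; magnesium chloride hexahydrate 224.46 mg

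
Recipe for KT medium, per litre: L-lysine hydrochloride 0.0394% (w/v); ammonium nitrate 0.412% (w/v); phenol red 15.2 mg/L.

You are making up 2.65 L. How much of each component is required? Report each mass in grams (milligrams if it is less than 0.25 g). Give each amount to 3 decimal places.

L-lysine hydrochloride 1.044 g; ammonium nitrate 10.918 g; phenol red 40.280 mg

Scale factor relative to 1 L: 2.65.
L-lysine hydrochloride: 0.0394 g per 100 mL × 2650 mL ÷ 100 = 1.044 g
ammonium nitrate: 0.412 g per 100 mL × 2650 mL ÷ 100 = 10.918 g
phenol red: 15.2 mg/L × 2.65 L = 40.280 mg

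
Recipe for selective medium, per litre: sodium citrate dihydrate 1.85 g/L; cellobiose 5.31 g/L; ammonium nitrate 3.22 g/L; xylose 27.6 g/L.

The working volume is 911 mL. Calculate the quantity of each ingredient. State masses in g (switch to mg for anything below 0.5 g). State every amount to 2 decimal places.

sodium citrate dihydrate 1.69 g; cellobiose 4.84 g; ammonium nitrate 2.93 g; xylose 25.14 g

Working volume: 911 mL = 0.911 L.
sodium citrate dihydrate: 1.85 g/L × 0.911 L = 1.69 g
cellobiose: 5.31 g/L × 0.911 L = 4.84 g
ammonium nitrate: 3.22 g/L × 0.911 L = 2.93 g
xylose: 27.6 g/L × 0.911 L = 25.14 g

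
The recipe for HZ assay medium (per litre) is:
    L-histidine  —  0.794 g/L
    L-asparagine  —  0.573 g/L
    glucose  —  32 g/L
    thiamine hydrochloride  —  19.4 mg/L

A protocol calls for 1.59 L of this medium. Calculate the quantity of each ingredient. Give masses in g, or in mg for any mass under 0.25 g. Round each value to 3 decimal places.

Scale factor relative to 1 L: 1.59.
L-histidine: 0.794 g/L × 1.59 L = 1.262 g
L-asparagine: 0.573 g/L × 1.59 L = 0.911 g
glucose: 32 g/L × 1.59 L = 50.880 g
thiamine hydrochloride: 19.4 mg/L × 1.59 L = 30.846 mg

L-histidine 1.262 g; L-asparagine 0.911 g; glucose 50.880 g; thiamine hydrochloride 30.846 mg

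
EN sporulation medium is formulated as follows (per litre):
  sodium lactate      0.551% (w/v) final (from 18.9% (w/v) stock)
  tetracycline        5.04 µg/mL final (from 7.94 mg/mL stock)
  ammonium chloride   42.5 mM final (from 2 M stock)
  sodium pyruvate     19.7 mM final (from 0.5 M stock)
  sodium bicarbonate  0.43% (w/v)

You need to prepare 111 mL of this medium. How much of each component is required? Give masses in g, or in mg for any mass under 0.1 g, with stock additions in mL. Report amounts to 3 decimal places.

sodium lactate 3.236 mL; tetracycline 0.070 mL; ammonium chloride 2.359 mL; sodium pyruvate 4.373 mL; sodium bicarbonate 0.477 g

Scale factor relative to 1 L: 0.111.
sodium lactate: V = C2·V2/C1 = 0.551% ÷ 18.9% × 111 mL = 3.236 mL
tetracycline: dilute stock: 5.04 µg/mL × 111 mL ÷ 7940 µg/mL = 0.070 mL
ammonium chloride: V = C2·V2/C1 = 42.5 mM × 111 mL ÷ 2000 mM = 2.359 mL
sodium pyruvate: dilute stock: 19.7 mM × 111 mL ÷ 500 mM = 4.373 mL
sodium bicarbonate: 0.43 g per 100 mL × 111 mL ÷ 100 = 0.477 g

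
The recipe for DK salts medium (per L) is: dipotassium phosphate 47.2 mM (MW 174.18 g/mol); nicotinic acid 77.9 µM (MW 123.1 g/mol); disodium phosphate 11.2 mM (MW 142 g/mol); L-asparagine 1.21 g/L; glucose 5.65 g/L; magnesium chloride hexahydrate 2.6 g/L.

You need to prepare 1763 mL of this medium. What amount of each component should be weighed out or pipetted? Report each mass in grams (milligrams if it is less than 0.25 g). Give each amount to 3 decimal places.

Scale factor relative to 1 L: 1.763.
dipotassium phosphate: 47.2 mmol/L × 174.18 g/mol × 1.763 L ÷ 1000 = 14.494 g
nicotinic acid: 77.9 µmol/L × 123.1 g/mol × 1.763 L ÷ 1000 = 16.906 mg
disodium phosphate: 11.2 mmol/L × 142 g/mol × 1.763 L ÷ 1000 = 2.804 g
L-asparagine: 1.21 g/L × 1.763 L = 2.133 g
glucose: 5.65 g/L × 1.763 L = 9.961 g
magnesium chloride hexahydrate: 2.6 g/L × 1.763 L = 4.584 g

dipotassium phosphate 14.494 g; nicotinic acid 16.906 mg; disodium phosphate 2.804 g; L-asparagine 2.133 g; glucose 9.961 g; magnesium chloride hexahydrate 4.584 g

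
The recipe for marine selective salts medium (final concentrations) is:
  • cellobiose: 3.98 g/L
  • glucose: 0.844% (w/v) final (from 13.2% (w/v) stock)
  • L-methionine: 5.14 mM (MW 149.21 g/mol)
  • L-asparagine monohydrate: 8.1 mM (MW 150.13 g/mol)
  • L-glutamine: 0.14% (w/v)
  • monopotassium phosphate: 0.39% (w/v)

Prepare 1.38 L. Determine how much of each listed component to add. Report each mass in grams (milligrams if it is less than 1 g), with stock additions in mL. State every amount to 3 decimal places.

Scale factor relative to 1 L: 1.38.
cellobiose: 3.98 g/L × 1.38 L = 5.492 g
glucose: V = C2·V2/C1 = 0.844% ÷ 13.2% × 1380 mL = 88.236 mL
L-methionine: 5.14 mmol/L × 149.21 g/mol × 1.38 L ÷ 1000 = 1.058 g
L-asparagine monohydrate: 8.1 mmol/L × 150.13 g/mol × 1.38 L ÷ 1000 = 1.678 g
L-glutamine: 0.14 g per 100 mL × 1380 mL ÷ 100 = 1.932 g
monopotassium phosphate: 0.39% w/v = 3.9 g/L → 3.9 × 1.38 L = 5.382 g

cellobiose 5.492 g; glucose 88.236 mL; L-methionine 1.058 g; L-asparagine monohydrate 1.678 g; L-glutamine 1.932 g; monopotassium phosphate 5.382 g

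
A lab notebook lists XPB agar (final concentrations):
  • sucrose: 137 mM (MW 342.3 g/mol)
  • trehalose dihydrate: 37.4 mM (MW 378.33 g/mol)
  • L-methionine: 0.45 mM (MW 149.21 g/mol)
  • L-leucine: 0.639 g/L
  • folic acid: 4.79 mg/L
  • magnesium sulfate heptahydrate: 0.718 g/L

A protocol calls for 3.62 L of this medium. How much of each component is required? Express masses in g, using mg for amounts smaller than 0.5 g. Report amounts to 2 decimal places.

Working volume: 3.62 L.
sucrose: 137 mmol/L × 342.3 g/mol × 3.62 L ÷ 1000 = 169.76 g
trehalose dihydrate: 37.4 mmol/L × 378.33 g/mol × 3.62 L ÷ 1000 = 51.22 g
L-methionine: 0.45 mmol/L × 149.21 mg/mmol × 3.62 L = 243.06 mg
L-leucine: 0.639 g/L × 3.62 L = 2.31 g
folic acid: 4.79 mg/L × 3.62 L = 17.34 mg
magnesium sulfate heptahydrate: 0.718 g/L × 3.62 L = 2.60 g

sucrose 169.76 g; trehalose dihydrate 51.22 g; L-methionine 243.06 mg; L-leucine 2.31 g; folic acid 17.34 mg; magnesium sulfate heptahydrate 2.60 g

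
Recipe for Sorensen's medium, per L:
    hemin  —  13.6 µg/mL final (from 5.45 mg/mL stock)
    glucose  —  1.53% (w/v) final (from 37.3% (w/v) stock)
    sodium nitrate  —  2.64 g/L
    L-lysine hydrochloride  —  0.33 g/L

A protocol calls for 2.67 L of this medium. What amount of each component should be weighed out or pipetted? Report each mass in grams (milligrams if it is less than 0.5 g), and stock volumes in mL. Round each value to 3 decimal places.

Scale factor relative to 1 L: 2.67.
hemin: C1V1 = C2V2 → 13.6 µg/mL × 2670 mL ÷ 5450 µg/mL = 6.663 mL
glucose: C1V1 = C2V2 → 1.53% ÷ 37.3% × 2670 mL = 109.520 mL
sodium nitrate: 2.64 g/L × 2.67 L = 7.049 g
L-lysine hydrochloride: 0.33 g/L × 2.67 L = 0.881 g

hemin 6.663 mL; glucose 109.520 mL; sodium nitrate 7.049 g; L-lysine hydrochloride 0.881 g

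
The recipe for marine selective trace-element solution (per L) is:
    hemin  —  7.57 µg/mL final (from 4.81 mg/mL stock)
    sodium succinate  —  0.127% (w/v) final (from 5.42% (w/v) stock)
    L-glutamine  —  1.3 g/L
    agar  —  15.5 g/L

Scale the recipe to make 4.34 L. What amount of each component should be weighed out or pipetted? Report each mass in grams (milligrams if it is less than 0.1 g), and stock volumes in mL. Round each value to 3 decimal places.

Working volume: 4.34 L.
hemin: dilute stock: 7.57 µg/mL × 4340 mL ÷ 4810 µg/mL = 6.830 mL
sodium succinate: C1V1 = C2V2 → 0.127% ÷ 5.42% × 4340 mL = 101.694 mL
L-glutamine: 1.3 g/L × 4.34 L = 5.642 g
agar: 15.5 g/L × 4.34 L = 67.270 g

hemin 6.830 mL; sodium succinate 101.694 mL; L-glutamine 5.642 g; agar 67.270 g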